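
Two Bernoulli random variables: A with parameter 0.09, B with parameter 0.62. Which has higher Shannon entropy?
B

For binary distributions, entropy is maximized at p=0.5 and decreases as p moves toward 0 or 1.

H(A) = H(0.09) = 0.4365 bits
H(B) = H(0.62) = 0.9580 bits

Distribution B (p=0.62) is closer to uniform (p=0.5), so it has higher entropy.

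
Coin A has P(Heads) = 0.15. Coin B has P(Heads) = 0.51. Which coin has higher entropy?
B

For binary distributions, entropy is maximized at p=0.5 and decreases as p moves toward 0 or 1.

H(A) = H(0.15) = 0.6098 bits
H(B) = H(0.51) = 0.9997 bits

Distribution B (p=0.51) is closer to uniform (p=0.5), so it has higher entropy.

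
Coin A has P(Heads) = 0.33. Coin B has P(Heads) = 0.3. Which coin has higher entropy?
A

For binary distributions, entropy is maximized at p=0.5 and decreases as p moves toward 0 or 1.

H(A) = H(0.33) = 0.9149 bits
H(B) = H(0.3) = 0.8813 bits

Distribution A (p=0.33) is closer to uniform (p=0.5), so it has higher entropy.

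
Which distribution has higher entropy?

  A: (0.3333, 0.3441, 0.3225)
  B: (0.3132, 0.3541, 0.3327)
A

Both distributions are close to uniform, making this a harder comparison.

H(A) = 1.5845 bits
H(B) = 1.5831 bits

The distribution closer to uniform has higher entropy.
Answer: A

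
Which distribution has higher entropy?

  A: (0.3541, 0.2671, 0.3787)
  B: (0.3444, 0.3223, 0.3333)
B

Both distributions are close to uniform, making this a harder comparison.

H(A) = 1.5696 bits
H(B) = 1.5844 bits

The distribution closer to uniform has higher entropy.
Answer: B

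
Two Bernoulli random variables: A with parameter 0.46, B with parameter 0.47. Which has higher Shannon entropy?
B

For binary distributions, entropy is maximized at p=0.5 and decreases as p moves toward 0 or 1.

H(A) = H(0.46) = 0.9954 bits
H(B) = H(0.47) = 0.9974 bits

Distribution B (p=0.47) is closer to uniform (p=0.5), so it has higher entropy.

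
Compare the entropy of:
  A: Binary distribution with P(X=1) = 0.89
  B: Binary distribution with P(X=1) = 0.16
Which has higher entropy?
B

For binary distributions, entropy is maximized at p=0.5 and decreases as p moves toward 0 or 1.

H(A) = H(0.89) = 0.4999 bits
H(B) = H(0.16) = 0.6343 bits

Distribution B (p=0.16) is closer to uniform (p=0.5), so it has higher entropy.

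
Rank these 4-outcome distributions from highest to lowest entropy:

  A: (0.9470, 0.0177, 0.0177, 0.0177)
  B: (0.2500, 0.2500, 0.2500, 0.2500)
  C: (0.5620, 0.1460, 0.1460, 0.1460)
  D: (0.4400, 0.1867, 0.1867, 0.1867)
B > D > C > A

Key insight: Entropy is maximized by uniform distributions and minimized by concentrated distributions.

Entropies:
  H(A) = 0.3830 bits
  H(B) = 2.0000 bits
  H(C) = 1.6831 bits
  H(D) = 1.8772 bits

Ranking: B > D > C > A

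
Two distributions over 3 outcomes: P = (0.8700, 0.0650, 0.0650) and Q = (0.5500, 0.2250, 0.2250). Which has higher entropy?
Q

P is highly concentrated on one outcome (87%), making it nearly deterministic. Q spreads its mass more evenly (max 55%). The more spread-out distribution has higher entropy: H(P) ≈ 0.687 bits, H(Q) ≈ 1.443 bits.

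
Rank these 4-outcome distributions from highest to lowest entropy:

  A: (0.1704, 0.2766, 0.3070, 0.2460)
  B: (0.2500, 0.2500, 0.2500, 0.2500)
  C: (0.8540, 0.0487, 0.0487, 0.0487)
B > A > C

Key insight: Entropy is maximized by uniform distributions and minimized by concentrated distributions.

- Uniform distributions have maximum entropy log₂(4) = 2.0000 bits
- The more "peaked" or concentrated a distribution, the lower its entropy

Entropies:
  H(A) = 1.9686 bits
  H(B) = 2.0000 bits
  H(C) = 0.8311 bits

Ranking: B > A > C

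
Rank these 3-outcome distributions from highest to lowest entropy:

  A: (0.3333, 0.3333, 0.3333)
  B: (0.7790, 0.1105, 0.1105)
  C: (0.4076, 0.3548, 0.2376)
A > C > B

Key insight: Entropy is maximized by uniform distributions and minimized by concentrated distributions.

- Uniform distributions have maximum entropy log₂(3) = 1.5850 bits
- The more "peaked" or concentrated a distribution, the lower its entropy

Entropies:
  H(A) = 1.5850 bits
  H(B) = 0.9830 bits
  H(C) = 1.5508 bits

Ranking: A > C > B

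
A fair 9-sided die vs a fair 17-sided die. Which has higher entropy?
17-sided die

Both are uniform distributions; for uniform over n outcomes, H = log₂(n). H(9-sided) = log₂(9) = 3.170 bits and H(17-sided) = log₂(17) = 4.087 bits. More outcomes in a uniform distribution means higher entropy.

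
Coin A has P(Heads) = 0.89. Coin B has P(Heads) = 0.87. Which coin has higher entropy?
B

For binary distributions, entropy is maximized at p=0.5 and decreases as p moves toward 0 or 1.

H(A) = H(0.89) = 0.4999 bits
H(B) = H(0.87) = 0.5574 bits

Distribution B (p=0.87) is closer to uniform (p=0.5), so it has higher entropy.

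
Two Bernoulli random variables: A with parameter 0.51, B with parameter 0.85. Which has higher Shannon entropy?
A

For binary distributions, entropy is maximized at p=0.5 and decreases as p moves toward 0 or 1.

H(A) = H(0.51) = 0.9997 bits
H(B) = H(0.85) = 0.6098 bits

Distribution A (p=0.51) is closer to uniform (p=0.5), so it has higher entropy.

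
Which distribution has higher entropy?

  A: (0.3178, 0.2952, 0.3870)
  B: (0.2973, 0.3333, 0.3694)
B

Both distributions are close to uniform, making this a harder comparison.

H(A) = 1.5752 bits
H(B) = 1.5793 bits

The distribution closer to uniform has higher entropy.
Answer: B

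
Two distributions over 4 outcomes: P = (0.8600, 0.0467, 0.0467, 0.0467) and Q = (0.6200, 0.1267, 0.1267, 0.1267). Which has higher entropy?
Q

P is highly concentrated on one outcome (86%), making it nearly deterministic. Q spreads its mass more evenly (max 62%). The more spread-out distribution has higher entropy: H(P) ≈ 0.806 bits, H(Q) ≈ 1.560 bits.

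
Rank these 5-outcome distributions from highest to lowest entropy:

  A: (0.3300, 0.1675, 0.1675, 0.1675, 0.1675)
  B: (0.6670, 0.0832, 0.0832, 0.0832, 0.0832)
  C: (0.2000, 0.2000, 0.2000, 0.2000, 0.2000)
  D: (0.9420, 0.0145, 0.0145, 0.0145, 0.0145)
C > A > B > D

Key insight: Entropy is maximized by uniform distributions and minimized by concentrated distributions.

Entropies:
  H(A) = 2.2549 bits
  H(B) = 1.5840 bits
  H(C) = 2.3219 bits
  H(D) = 0.4355 bits

Ranking: C > A > B > D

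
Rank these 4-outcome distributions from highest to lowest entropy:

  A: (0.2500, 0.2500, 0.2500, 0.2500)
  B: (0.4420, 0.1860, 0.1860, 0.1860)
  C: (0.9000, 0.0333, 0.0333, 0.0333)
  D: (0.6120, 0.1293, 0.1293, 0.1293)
A > B > D > C

Key insight: Entropy is maximized by uniform distributions and minimized by concentrated distributions.

Entropies:
  H(A) = 2.0000 bits
  H(B) = 1.8747 bits
  H(C) = 0.6275 bits
  H(D) = 1.5785 bits

Ranking: A > B > D > C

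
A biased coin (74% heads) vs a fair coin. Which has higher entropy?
Fair coin

The fair coin is uniform (p=0.5), maximizing binary entropy at 1 bit. The biased coin has H(0.74) ≈ 0.827 bits — its outcome is more predictable, so its entropy is lower.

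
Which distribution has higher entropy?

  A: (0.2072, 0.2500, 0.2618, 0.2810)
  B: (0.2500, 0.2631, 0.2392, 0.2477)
B

Both distributions are close to uniform, making this a harder comparison.

H(A) = 1.9913 bits
H(B) = 1.9992 bits

The distribution closer to uniform has higher entropy.
Answer: B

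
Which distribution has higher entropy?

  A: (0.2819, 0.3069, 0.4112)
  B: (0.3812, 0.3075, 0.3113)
B

Both distributions are close to uniform, making this a harder comparison.

H(A) = 1.5652 bits
H(B) = 1.5777 bits

The distribution closer to uniform has higher entropy.
Answer: B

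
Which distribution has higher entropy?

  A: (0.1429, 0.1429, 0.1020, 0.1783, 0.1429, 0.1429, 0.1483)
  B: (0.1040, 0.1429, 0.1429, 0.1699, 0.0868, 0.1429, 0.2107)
A

Both distributions are close to uniform, making this a harder comparison.

H(A) = 2.7920 bits
H(B) = 2.7568 bits

The distribution closer to uniform has higher entropy.
Answer: A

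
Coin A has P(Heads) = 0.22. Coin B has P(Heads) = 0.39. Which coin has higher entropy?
B

For binary distributions, entropy is maximized at p=0.5 and decreases as p moves toward 0 or 1.

H(A) = H(0.22) = 0.7602 bits
H(B) = H(0.39) = 0.9648 bits

Distribution B (p=0.39) is closer to uniform (p=0.5), so it has higher entropy.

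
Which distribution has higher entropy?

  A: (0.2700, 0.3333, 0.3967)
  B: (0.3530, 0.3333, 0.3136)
B

Both distributions are close to uniform, making this a harder comparison.

H(A) = 1.5675 bits
H(B) = 1.5833 bits

The distribution closer to uniform has higher entropy.
Answer: B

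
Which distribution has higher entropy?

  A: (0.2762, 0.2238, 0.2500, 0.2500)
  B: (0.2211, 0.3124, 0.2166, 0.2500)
A

Both distributions are close to uniform, making this a harder comparison.

H(A) = 1.9960 bits
H(B) = 1.9837 bits

The distribution closer to uniform has higher entropy.
Answer: A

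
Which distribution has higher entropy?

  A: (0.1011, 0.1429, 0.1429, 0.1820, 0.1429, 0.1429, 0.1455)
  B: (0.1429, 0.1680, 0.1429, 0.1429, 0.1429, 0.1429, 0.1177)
B

Both distributions are close to uniform, making this a harder comparison.

H(A) = 2.7904 bits
H(B) = 2.8009 bits

The distribution closer to uniform has higher entropy.
Answer: B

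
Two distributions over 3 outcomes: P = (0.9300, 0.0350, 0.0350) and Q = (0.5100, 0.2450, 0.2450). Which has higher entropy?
Q

P is highly concentrated on one outcome (93%), making it nearly deterministic. Q spreads its mass more evenly (max 51%). The more spread-out distribution has higher entropy: H(P) ≈ 0.436 bits, H(Q) ≈ 1.490 bits.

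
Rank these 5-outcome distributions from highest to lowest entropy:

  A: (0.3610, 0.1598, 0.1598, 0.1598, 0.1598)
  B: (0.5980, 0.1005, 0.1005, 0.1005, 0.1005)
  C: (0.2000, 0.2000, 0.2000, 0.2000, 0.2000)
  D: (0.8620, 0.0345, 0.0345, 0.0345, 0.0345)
C > A > B > D

Key insight: Entropy is maximized by uniform distributions and minimized by concentrated distributions.

Entropies:
  H(A) = 2.2215 bits
  H(B) = 1.7761 bits
  H(C) = 2.3219 bits
  H(D) = 0.8550 bits

Ranking: C > A > B > D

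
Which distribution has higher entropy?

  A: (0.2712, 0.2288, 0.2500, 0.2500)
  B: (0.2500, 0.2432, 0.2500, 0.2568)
B

Both distributions are close to uniform, making this a harder comparison.

H(A) = 1.9974 bits
H(B) = 1.9997 bits

The distribution closer to uniform has higher entropy.
Answer: B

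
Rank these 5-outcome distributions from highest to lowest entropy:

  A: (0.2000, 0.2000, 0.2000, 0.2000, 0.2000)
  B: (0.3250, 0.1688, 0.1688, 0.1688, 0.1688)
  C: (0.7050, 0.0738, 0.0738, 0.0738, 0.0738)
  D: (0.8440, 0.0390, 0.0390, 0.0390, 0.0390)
A > B > C > D

Key insight: Entropy is maximized by uniform distributions and minimized by concentrated distributions.

Entropies:
  H(A) = 2.3219 bits
  H(B) = 2.2597 bits
  H(C) = 1.4651 bits
  H(D) = 0.9367 bits

Ranking: A > B > C > D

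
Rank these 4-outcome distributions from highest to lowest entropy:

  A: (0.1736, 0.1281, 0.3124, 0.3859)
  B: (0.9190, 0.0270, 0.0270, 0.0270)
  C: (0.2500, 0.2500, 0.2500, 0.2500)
C > A > B

Key insight: Entropy is maximized by uniform distributions and minimized by concentrated distributions.

- Uniform distributions have maximum entropy log₂(4) = 2.0000 bits
- The more "peaked" or concentrated a distribution, the lower its entropy

Entropies:
  H(A) = 1.8729 bits
  H(B) = 0.5341 bits
  H(C) = 2.0000 bits

Ranking: C > A > B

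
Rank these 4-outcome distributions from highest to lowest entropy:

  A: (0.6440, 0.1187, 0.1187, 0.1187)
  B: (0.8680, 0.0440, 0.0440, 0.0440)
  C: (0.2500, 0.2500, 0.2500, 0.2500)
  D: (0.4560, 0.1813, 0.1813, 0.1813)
C > D > A > B

Key insight: Entropy is maximized by uniform distributions and minimized by concentrated distributions.

Entropies:
  H(A) = 1.5036 bits
  H(B) = 0.7721 bits
  H(C) = 2.0000 bits
  H(D) = 1.8566 bits

Ranking: C > D > A > B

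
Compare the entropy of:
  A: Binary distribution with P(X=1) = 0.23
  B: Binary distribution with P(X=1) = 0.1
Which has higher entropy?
A

For binary distributions, entropy is maximized at p=0.5 and decreases as p moves toward 0 or 1.

H(A) = H(0.23) = 0.7780 bits
H(B) = H(0.1) = 0.4690 bits

Distribution A (p=0.23) is closer to uniform (p=0.5), so it has higher entropy.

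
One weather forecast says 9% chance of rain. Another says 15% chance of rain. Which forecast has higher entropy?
15% forecast

Treat each forecast as a Bernoulli distribution. Binary entropy is maximized at p=0.5 and falls off symmetrically toward 0 or 1. The 15% forecast is closer to 50%, so it is more uncertain. H(9%) ≈ 0.436 bits, H(15%) ≈ 0.610 bits.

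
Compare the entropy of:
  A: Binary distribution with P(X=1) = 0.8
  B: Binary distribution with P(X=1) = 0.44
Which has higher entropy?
B

For binary distributions, entropy is maximized at p=0.5 and decreases as p moves toward 0 or 1.

H(A) = H(0.8) = 0.7219 bits
H(B) = H(0.44) = 0.9896 bits

Distribution B (p=0.44) is closer to uniform (p=0.5), so it has higher entropy.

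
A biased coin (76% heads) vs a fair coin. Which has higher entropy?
Fair coin

The fair coin is uniform (p=0.5), maximizing binary entropy at 1 bit. The biased coin has H(0.76) ≈ 0.795 bits — its outcome is more predictable, so its entropy is lower.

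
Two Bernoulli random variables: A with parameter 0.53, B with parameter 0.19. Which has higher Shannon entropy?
A

For binary distributions, entropy is maximized at p=0.5 and decreases as p moves toward 0 or 1.

H(A) = H(0.53) = 0.9974 bits
H(B) = H(0.19) = 0.7015 bits

Distribution A (p=0.53) is closer to uniform (p=0.5), so it has higher entropy.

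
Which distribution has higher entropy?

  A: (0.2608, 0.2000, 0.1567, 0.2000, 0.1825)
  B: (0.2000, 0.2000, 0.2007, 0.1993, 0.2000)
B

Both distributions are close to uniform, making this a harder comparison.

H(A) = 2.3013 bits
H(B) = 2.3219 bits

The distribution closer to uniform has higher entropy.
Answer: B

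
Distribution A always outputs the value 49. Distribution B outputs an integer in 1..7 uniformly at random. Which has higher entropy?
B

A is deterministic, so H(A) = 0. B is uniform over 7 outcomes, so H(B) = log₂(7) = 2.807 bits. Any distribution with genuine randomness has higher entropy than a deterministic one.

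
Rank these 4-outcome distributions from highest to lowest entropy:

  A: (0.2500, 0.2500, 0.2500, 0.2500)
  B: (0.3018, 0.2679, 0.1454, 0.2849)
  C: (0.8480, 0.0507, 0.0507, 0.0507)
A > B > C

Key insight: Entropy is maximized by uniform distributions and minimized by concentrated distributions.

- Uniform distributions have maximum entropy log₂(4) = 2.0000 bits
- The more "peaked" or concentrated a distribution, the lower its entropy

Entropies:
  H(A) = 2.0000 bits
  H(B) = 1.9513 bits
  H(C) = 0.8557 bits

Ranking: A > B > C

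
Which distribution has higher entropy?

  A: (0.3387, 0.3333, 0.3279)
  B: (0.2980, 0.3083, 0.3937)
A

Both distributions are close to uniform, making this a harder comparison.

H(A) = 1.5848 bits
H(B) = 1.5733 bits

The distribution closer to uniform has higher entropy.
Answer: A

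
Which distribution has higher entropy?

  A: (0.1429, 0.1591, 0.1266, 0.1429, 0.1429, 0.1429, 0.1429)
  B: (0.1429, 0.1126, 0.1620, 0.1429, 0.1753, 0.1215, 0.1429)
A

Both distributions are close to uniform, making this a harder comparison.

H(A) = 2.8047 bits
H(B) = 2.7932 bits

The distribution closer to uniform has higher entropy.
Answer: A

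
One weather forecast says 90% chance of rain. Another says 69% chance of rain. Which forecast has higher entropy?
69% forecast

Treat each forecast as a Bernoulli distribution. Binary entropy is maximized at p=0.5 and falls off symmetrically toward 0 or 1. The 69% forecast is closer to 50%, so it is more uncertain. H(90%) ≈ 0.469 bits, H(69%) ≈ 0.893 bits.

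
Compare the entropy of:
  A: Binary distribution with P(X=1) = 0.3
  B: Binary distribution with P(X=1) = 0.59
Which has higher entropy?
B

For binary distributions, entropy is maximized at p=0.5 and decreases as p moves toward 0 or 1.

H(A) = H(0.3) = 0.8813 bits
H(B) = H(0.59) = 0.9765 bits

Distribution B (p=0.59) is closer to uniform (p=0.5), so it has higher entropy.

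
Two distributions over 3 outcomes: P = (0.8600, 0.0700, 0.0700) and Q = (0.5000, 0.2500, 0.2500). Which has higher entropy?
Q

P is highly concentrated on one outcome (86%), making it nearly deterministic. Q spreads its mass more evenly (max 50%). The more spread-out distribution has higher entropy: H(P) ≈ 0.724 bits, H(Q) ≈ 1.500 bits.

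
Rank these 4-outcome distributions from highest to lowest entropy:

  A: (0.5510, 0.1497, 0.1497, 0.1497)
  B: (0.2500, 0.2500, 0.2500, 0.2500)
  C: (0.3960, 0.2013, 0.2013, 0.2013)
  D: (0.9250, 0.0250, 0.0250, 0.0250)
B > C > A > D

Key insight: Entropy is maximized by uniform distributions and minimized by concentrated distributions.

Entropies:
  H(A) = 1.7041 bits
  H(B) = 2.0000 bits
  H(C) = 1.9259 bits
  H(D) = 0.5032 bits

Ranking: B > C > A > D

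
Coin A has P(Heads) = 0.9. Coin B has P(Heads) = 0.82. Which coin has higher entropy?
B

For binary distributions, entropy is maximized at p=0.5 and decreases as p moves toward 0 or 1.

H(A) = H(0.9) = 0.4690 bits
H(B) = H(0.82) = 0.6801 bits

Distribution B (p=0.82) is closer to uniform (p=0.5), so it has higher entropy.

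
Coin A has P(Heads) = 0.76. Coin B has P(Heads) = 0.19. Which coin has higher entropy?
A

For binary distributions, entropy is maximized at p=0.5 and decreases as p moves toward 0 or 1.

H(A) = H(0.76) = 0.7950 bits
H(B) = H(0.19) = 0.7015 bits

Distribution A (p=0.76) is closer to uniform (p=0.5), so it has higher entropy.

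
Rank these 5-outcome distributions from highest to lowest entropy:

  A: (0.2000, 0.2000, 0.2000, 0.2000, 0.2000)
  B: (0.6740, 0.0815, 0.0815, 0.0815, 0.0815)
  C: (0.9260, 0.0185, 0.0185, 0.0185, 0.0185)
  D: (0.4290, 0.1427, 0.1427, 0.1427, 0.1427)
A > D > B > C

Key insight: Entropy is maximized by uniform distributions and minimized by concentrated distributions.

Entropies:
  H(A) = 2.3219 bits
  H(B) = 1.5628 bits
  H(C) = 0.5287 bits
  H(D) = 2.1274 bits

Ranking: A > D > B > C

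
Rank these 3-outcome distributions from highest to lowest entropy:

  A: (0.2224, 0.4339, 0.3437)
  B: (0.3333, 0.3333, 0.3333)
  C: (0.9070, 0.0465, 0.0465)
B > A > C

Key insight: Entropy is maximized by uniform distributions and minimized by concentrated distributions.

- Uniform distributions have maximum entropy log₂(3) = 1.5850 bits
- The more "peaked" or concentrated a distribution, the lower its entropy

Entropies:
  H(A) = 1.5345 bits
  H(B) = 1.5850 bits
  H(C) = 0.5394 bits

Ranking: B > A > C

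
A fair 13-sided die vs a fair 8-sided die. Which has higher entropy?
13-sided die

Both are uniform distributions; for uniform over n outcomes, H = log₂(n). H(13-sided) = log₂(13) = 3.700 bits and H(8-sided) = log₂(8) = 3.000 bits. More outcomes in a uniform distribution means higher entropy.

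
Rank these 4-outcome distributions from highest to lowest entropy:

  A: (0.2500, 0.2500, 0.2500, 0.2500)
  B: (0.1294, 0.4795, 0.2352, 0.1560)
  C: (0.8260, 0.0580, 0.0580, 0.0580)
A > B > C

Key insight: Entropy is maximized by uniform distributions and minimized by concentrated distributions.

- Uniform distributions have maximum entropy log₂(4) = 2.0000 bits
- The more "peaked" or concentrated a distribution, the lower its entropy

Entropies:
  H(A) = 2.0000 bits
  H(B) = 1.7993 bits
  H(C) = 0.9426 bits

Ranking: A > B > C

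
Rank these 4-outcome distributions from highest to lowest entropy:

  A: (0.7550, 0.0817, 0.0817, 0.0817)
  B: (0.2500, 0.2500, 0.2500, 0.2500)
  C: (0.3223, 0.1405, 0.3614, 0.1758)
B > C > A

Key insight: Entropy is maximized by uniform distributions and minimized by concentrated distributions.

- Uniform distributions have maximum entropy log₂(4) = 2.0000 bits
- The more "peaked" or concentrated a distribution, the lower its entropy

Entropies:
  H(A) = 1.1916 bits
  H(B) = 2.0000 bits
  H(C) = 1.8959 bits

Ranking: B > C > A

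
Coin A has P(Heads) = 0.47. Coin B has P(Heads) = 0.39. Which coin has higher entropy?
A

For binary distributions, entropy is maximized at p=0.5 and decreases as p moves toward 0 or 1.

H(A) = H(0.47) = 0.9974 bits
H(B) = H(0.39) = 0.9648 bits

Distribution A (p=0.47) is closer to uniform (p=0.5), so it has higher entropy.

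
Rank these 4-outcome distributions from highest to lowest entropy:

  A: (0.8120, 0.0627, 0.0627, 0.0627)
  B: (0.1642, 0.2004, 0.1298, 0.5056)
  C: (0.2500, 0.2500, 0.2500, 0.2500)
C > B > A

Key insight: Entropy is maximized by uniform distributions and minimized by concentrated distributions.

- Uniform distributions have maximum entropy log₂(4) = 2.0000 bits
- The more "peaked" or concentrated a distribution, the lower its entropy

Entropies:
  H(A) = 0.9952 bits
  H(B) = 1.7725 bits
  H(C) = 2.0000 bits

Ranking: C > B > A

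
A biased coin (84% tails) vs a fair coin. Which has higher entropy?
Fair coin

The fair coin is uniform (p=0.5), maximizing binary entropy at 1 bit. The biased coin has H(0.84) ≈ 0.634 bits — its outcome is more predictable, so its entropy is lower.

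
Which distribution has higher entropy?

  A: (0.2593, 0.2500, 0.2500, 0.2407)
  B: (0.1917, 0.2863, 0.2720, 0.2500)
A

Both distributions are close to uniform, making this a harder comparison.

H(A) = 1.9995 bits
H(B) = 1.9843 bits

The distribution closer to uniform has higher entropy.
Answer: A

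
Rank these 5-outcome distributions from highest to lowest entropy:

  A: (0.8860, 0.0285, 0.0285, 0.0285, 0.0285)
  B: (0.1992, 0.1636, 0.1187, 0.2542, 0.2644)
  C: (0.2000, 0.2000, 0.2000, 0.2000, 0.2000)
C > B > A

Key insight: Entropy is maximized by uniform distributions and minimized by concentrated distributions.

- Uniform distributions have maximum entropy log₂(5) = 2.3219 bits
- The more "peaked" or concentrated a distribution, the lower its entropy

Entropies:
  H(A) = 0.7399 bits
  H(B) = 2.2655 bits
  H(C) = 2.3219 bits

Ranking: C > B > A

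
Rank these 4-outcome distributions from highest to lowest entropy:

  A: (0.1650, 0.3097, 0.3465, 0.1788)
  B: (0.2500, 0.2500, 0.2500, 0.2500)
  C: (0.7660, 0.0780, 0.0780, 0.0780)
B > A > C

Key insight: Entropy is maximized by uniform distributions and minimized by concentrated distributions.

- Uniform distributions have maximum entropy log₂(4) = 2.0000 bits
- The more "peaked" or concentrated a distribution, the lower its entropy

Entropies:
  H(A) = 1.9265 bits
  H(B) = 2.0000 bits
  H(C) = 1.1558 bits

Ranking: B > A > C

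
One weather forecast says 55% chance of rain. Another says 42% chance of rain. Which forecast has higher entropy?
55% forecast

Treat each forecast as a Bernoulli distribution. Binary entropy is maximized at p=0.5 and falls off symmetrically toward 0 or 1. The 55% forecast is closer to 50%, so it is more uncertain. H(55%) ≈ 0.993 bits, H(42%) ≈ 0.981 bits.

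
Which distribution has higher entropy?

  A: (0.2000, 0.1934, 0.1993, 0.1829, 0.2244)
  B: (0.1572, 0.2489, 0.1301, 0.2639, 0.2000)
A

Both distributions are close to uniform, making this a harder comparison.

H(A) = 2.3186 bits
H(B) = 2.2733 bits

The distribution closer to uniform has higher entropy.
Answer: A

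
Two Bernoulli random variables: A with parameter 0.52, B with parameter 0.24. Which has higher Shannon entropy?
A

For binary distributions, entropy is maximized at p=0.5 and decreases as p moves toward 0 or 1.

H(A) = H(0.52) = 0.9988 bits
H(B) = H(0.24) = 0.7950 bits

Distribution A (p=0.52) is closer to uniform (p=0.5), so it has higher entropy.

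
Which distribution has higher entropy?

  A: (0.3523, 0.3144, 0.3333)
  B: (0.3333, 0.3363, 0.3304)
B

Both distributions are close to uniform, making this a harder comparison.

H(A) = 1.5834 bits
H(B) = 1.5849 bits

The distribution closer to uniform has higher entropy.
Answer: B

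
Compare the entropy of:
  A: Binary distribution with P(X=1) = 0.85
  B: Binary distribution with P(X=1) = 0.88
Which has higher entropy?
A

For binary distributions, entropy is maximized at p=0.5 and decreases as p moves toward 0 or 1.

H(A) = H(0.85) = 0.6098 bits
H(B) = H(0.88) = 0.5294 bits

Distribution A (p=0.85) is closer to uniform (p=0.5), so it has higher entropy.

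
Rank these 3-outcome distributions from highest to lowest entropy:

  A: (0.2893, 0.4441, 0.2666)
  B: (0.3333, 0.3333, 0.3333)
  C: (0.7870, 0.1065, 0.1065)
B > A > C

Key insight: Entropy is maximized by uniform distributions and minimized by concentrated distributions.

- Uniform distributions have maximum entropy log₂(3) = 1.5850 bits
- The more "peaked" or concentrated a distribution, the lower its entropy

Entropies:
  H(A) = 1.5462 bits
  H(B) = 1.5850 bits
  H(C) = 0.9602 bits

Ranking: B > A > C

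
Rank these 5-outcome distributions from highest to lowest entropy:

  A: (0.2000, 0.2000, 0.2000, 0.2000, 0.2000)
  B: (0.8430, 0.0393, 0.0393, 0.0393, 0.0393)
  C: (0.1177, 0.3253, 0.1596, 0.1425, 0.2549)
A > C > B

Key insight: Entropy is maximized by uniform distributions and minimized by concentrated distributions.

- Uniform distributions have maximum entropy log₂(5) = 2.3219 bits
- The more "peaked" or concentrated a distribution, the lower its entropy

Entropies:
  H(A) = 2.3219 bits
  H(B) = 0.9411 bits
  H(C) = 2.2161 bits

Ranking: A > C > B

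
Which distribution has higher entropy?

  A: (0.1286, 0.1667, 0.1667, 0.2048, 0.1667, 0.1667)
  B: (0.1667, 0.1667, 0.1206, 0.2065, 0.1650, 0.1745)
A

Both distributions are close to uniform, making this a harder comparison.

H(A) = 2.5723 bits
H(B) = 2.5681 bits

The distribution closer to uniform has higher entropy.
Answer: A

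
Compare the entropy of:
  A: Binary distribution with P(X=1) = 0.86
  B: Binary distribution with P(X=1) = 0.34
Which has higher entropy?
B

For binary distributions, entropy is maximized at p=0.5 and decreases as p moves toward 0 or 1.

H(A) = H(0.86) = 0.5842 bits
H(B) = H(0.34) = 0.9248 bits

Distribution B (p=0.34) is closer to uniform (p=0.5), so it has higher entropy.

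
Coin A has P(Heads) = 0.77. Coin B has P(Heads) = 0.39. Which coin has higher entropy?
B

For binary distributions, entropy is maximized at p=0.5 and decreases as p moves toward 0 or 1.

H(A) = H(0.77) = 0.7780 bits
H(B) = H(0.39) = 0.9648 bits

Distribution B (p=0.39) is closer to uniform (p=0.5), so it has higher entropy.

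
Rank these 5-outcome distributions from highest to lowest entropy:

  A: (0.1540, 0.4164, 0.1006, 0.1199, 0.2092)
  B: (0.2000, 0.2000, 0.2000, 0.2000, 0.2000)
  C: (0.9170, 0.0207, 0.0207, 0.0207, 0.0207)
B > A > C

Key insight: Entropy is maximized by uniform distributions and minimized by concentrated distributions.

- Uniform distributions have maximum entropy log₂(5) = 2.3219 bits
- The more "peaked" or concentrated a distribution, the lower its entropy

Entropies:
  H(A) = 2.1143 bits
  H(B) = 2.3219 bits
  H(C) = 0.5787 bits

Ranking: B > A > C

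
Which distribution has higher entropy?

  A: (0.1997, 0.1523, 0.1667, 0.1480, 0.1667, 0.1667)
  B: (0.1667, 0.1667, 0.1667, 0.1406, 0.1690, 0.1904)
B

Both distributions are close to uniform, making this a harder comparison.

H(A) = 2.5780 bits
H(B) = 2.5795 bits

The distribution closer to uniform has higher entropy.
Answer: B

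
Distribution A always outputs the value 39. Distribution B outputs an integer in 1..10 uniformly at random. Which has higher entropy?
B

A is deterministic, so H(A) = 0. B is uniform over 10 outcomes, so H(B) = log₂(10) = 3.322 bits. Any distribution with genuine randomness has higher entropy than a deterministic one.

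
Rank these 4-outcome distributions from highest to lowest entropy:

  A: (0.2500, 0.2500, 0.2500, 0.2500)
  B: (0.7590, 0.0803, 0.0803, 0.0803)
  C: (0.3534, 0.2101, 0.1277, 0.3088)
A > C > B

Key insight: Entropy is maximized by uniform distributions and minimized by concentrated distributions.

- Uniform distributions have maximum entropy log₂(4) = 2.0000 bits
- The more "peaked" or concentrated a distribution, the lower its entropy

Entropies:
  H(A) = 2.0000 bits
  H(B) = 1.1787 bits
  H(C) = 1.9059 bits

Ranking: A > C > B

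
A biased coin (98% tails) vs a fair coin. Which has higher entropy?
Fair coin

The fair coin is uniform (p=0.5), maximizing binary entropy at 1 bit. The biased coin has H(0.98) ≈ 0.141 bits — its outcome is more predictable, so its entropy is lower.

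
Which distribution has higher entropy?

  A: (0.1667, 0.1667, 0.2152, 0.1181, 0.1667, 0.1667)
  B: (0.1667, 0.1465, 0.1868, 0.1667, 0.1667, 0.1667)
B

Both distributions are close to uniform, making this a harder comparison.

H(A) = 2.5643 bits
H(B) = 2.5814 bits

The distribution closer to uniform has higher entropy.
Answer: B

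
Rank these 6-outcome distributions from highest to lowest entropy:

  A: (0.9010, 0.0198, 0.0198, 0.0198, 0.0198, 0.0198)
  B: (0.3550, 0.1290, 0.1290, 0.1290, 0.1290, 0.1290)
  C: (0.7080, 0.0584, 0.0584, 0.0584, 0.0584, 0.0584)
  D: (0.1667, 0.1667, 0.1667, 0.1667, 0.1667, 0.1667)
D > B > C > A

Key insight: Entropy is maximized by uniform distributions and minimized by concentrated distributions.

Entropies:
  H(A) = 0.6957 bits
  H(B) = 2.4361 bits
  H(C) = 1.5493 bits
  H(D) = 2.5850 bits

Ranking: D > B > C > A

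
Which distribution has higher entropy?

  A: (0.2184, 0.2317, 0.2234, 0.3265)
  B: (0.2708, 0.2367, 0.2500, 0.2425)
B

Both distributions are close to uniform, making this a harder comparison.

H(A) = 1.9785 bits
H(B) = 1.9981 bits

The distribution closer to uniform has higher entropy.
Answer: B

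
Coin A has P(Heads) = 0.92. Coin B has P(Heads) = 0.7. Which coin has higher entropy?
B

For binary distributions, entropy is maximized at p=0.5 and decreases as p moves toward 0 or 1.

H(A) = H(0.92) = 0.4022 bits
H(B) = H(0.7) = 0.8813 bits

Distribution B (p=0.7) is closer to uniform (p=0.5), so it has higher entropy.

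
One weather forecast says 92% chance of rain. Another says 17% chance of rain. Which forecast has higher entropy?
17% forecast

Treat each forecast as a Bernoulli distribution. Binary entropy is maximized at p=0.5 and falls off symmetrically toward 0 or 1. The 17% forecast is closer to 50%, so it is more uncertain. H(92%) ≈ 0.402 bits, H(17%) ≈ 0.658 bits.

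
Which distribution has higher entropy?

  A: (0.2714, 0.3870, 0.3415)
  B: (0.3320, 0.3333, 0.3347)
B

Both distributions are close to uniform, making this a harder comparison.

H(A) = 1.5700 bits
H(B) = 1.5850 bits

The distribution closer to uniform has higher entropy.
Answer: B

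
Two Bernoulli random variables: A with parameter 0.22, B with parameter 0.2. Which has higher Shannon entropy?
A

For binary distributions, entropy is maximized at p=0.5 and decreases as p moves toward 0 or 1.

H(A) = H(0.22) = 0.7602 bits
H(B) = H(0.2) = 0.7219 bits

Distribution A (p=0.22) is closer to uniform (p=0.5), so it has higher entropy.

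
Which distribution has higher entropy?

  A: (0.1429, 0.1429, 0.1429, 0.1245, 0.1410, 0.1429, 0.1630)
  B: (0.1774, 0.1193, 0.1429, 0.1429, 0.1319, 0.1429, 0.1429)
A

Both distributions are close to uniform, making this a harder comparison.

H(A) = 2.8036 bits
H(B) = 2.7982 bits

The distribution closer to uniform has higher entropy.
Answer: A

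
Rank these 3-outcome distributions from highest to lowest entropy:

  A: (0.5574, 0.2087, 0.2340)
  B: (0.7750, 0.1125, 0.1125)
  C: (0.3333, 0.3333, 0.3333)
C > A > B

Key insight: Entropy is maximized by uniform distributions and minimized by concentrated distributions.

- Uniform distributions have maximum entropy log₂(3) = 1.5850 bits
- The more "peaked" or concentrated a distribution, the lower its entropy

Entropies:
  H(A) = 1.4321 bits
  H(B) = 0.9942 bits
  H(C) = 1.5850 bits

Ranking: C > A > B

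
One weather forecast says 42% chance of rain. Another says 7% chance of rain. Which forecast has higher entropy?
42% forecast

Treat each forecast as a Bernoulli distribution. Binary entropy is maximized at p=0.5 and falls off symmetrically toward 0 or 1. The 42% forecast is closer to 50%, so it is more uncertain. H(42%) ≈ 0.981 bits, H(7%) ≈ 0.366 bits.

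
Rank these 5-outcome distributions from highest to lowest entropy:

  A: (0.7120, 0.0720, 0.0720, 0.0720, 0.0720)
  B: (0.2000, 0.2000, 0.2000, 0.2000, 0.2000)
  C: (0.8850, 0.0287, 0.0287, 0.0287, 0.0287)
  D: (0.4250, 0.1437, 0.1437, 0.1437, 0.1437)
B > D > A > C

Key insight: Entropy is maximized by uniform distributions and minimized by concentrated distributions.

Entropies:
  H(A) = 1.4421 bits
  H(B) = 2.3219 bits
  H(C) = 0.7448 bits
  H(D) = 2.1337 bits

Ranking: B > D > A > C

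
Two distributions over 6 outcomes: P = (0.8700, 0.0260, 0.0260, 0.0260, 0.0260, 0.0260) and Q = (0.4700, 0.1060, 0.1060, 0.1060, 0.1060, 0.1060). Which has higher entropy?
Q

P is highly concentrated on one outcome (87%), making it nearly deterministic. Q spreads its mass more evenly (max 47%). The more spread-out distribution has higher entropy: H(P) ≈ 0.859 bits, H(Q) ≈ 2.228 bits.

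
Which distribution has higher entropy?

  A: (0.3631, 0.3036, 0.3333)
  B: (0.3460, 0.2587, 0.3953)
A

Both distributions are close to uniform, making this a harder comparison.

H(A) = 1.5811 bits
H(B) = 1.5637 bits

The distribution closer to uniform has higher entropy.
Answer: A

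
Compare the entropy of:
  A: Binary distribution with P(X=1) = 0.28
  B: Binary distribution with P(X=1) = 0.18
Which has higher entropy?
A

For binary distributions, entropy is maximized at p=0.5 and decreases as p moves toward 0 or 1.

H(A) = H(0.28) = 0.8555 bits
H(B) = H(0.18) = 0.6801 bits

Distribution A (p=0.28) is closer to uniform (p=0.5), so it has higher entropy.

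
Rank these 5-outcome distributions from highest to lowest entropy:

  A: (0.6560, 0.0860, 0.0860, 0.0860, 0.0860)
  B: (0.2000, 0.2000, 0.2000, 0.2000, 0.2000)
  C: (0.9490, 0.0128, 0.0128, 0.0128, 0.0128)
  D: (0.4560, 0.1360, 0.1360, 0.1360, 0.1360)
B > D > A > C

Key insight: Entropy is maximized by uniform distributions and minimized by concentrated distributions.

Entropies:
  H(A) = 1.6166 bits
  H(B) = 2.3219 bits
  H(C) = 0.3926 bits
  H(D) = 2.0824 bits

Ranking: B > D > A > C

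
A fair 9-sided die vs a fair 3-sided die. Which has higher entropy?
9-sided die

Both are uniform distributions; for uniform over n outcomes, H = log₂(n). H(9-sided) = log₂(9) = 3.170 bits and H(3-sided) = log₂(3) = 1.585 bits. More outcomes in a uniform distribution means higher entropy.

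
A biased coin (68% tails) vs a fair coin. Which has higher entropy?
Fair coin

The fair coin is uniform (p=0.5), maximizing binary entropy at 1 bit. The biased coin has H(0.68) ≈ 0.904 bits — its outcome is more predictable, so its entropy is lower.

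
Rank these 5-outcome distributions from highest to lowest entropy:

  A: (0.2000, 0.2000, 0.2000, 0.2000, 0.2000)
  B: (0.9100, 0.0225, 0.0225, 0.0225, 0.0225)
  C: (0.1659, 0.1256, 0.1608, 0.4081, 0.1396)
A > C > B

Key insight: Entropy is maximized by uniform distributions and minimized by concentrated distributions.

- Uniform distributions have maximum entropy log₂(5) = 2.3219 bits
- The more "peaked" or concentrated a distribution, the lower its entropy

Entropies:
  H(A) = 2.3219 bits
  H(B) = 0.6165 bits
  H(C) = 2.1540 bits

Ranking: A > C > B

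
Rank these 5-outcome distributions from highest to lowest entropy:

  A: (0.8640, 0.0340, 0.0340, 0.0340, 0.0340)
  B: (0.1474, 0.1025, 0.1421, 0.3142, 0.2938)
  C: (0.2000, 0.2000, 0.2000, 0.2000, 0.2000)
C > B > A

Key insight: Entropy is maximized by uniform distributions and minimized by concentrated distributions.

- Uniform distributions have maximum entropy log₂(5) = 2.3219 bits
- The more "peaked" or concentrated a distribution, the lower its entropy

Entropies:
  H(A) = 0.8457 bits
  H(B) = 2.1879 bits
  H(C) = 2.3219 bits

Ranking: C > B > A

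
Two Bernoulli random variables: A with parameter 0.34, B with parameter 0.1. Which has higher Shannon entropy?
A

For binary distributions, entropy is maximized at p=0.5 and decreases as p moves toward 0 or 1.

H(A) = H(0.34) = 0.9248 bits
H(B) = H(0.1) = 0.4690 bits

Distribution A (p=0.34) is closer to uniform (p=0.5), so it has higher entropy.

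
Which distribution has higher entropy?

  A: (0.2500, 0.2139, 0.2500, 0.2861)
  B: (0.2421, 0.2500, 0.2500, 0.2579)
B

Both distributions are close to uniform, making this a harder comparison.

H(A) = 1.9925 bits
H(B) = 1.9996 bits

The distribution closer to uniform has higher entropy.
Answer: B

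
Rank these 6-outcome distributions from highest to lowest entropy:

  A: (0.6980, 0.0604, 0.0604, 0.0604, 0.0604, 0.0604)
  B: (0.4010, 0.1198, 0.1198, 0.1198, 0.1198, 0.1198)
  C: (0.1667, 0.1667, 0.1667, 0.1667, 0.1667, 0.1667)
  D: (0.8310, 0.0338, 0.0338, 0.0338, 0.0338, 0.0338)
C > B > A > D

Key insight: Entropy is maximized by uniform distributions and minimized by concentrated distributions.

Entropies:
  H(A) = 1.5849 bits
  H(B) = 2.3624 bits
  H(C) = 2.5850 bits
  H(D) = 1.0478 bits

Ranking: C > B > A > D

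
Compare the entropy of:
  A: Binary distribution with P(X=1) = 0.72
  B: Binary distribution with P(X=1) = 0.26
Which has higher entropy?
A

For binary distributions, entropy is maximized at p=0.5 and decreases as p moves toward 0 or 1.

H(A) = H(0.72) = 0.8555 bits
H(B) = H(0.26) = 0.8267 bits

Distribution A (p=0.72) is closer to uniform (p=0.5), so it has higher entropy.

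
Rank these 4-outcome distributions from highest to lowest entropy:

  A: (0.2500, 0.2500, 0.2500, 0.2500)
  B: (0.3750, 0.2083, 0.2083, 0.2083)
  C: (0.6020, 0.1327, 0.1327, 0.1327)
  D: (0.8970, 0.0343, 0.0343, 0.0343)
A > B > C > D

Key insight: Entropy is maximized by uniform distributions and minimized by concentrated distributions.

Entropies:
  H(A) = 2.0000 bits
  H(B) = 1.9450 bits
  H(C) = 1.6006 bits
  H(D) = 0.6417 bits

Ranking: A > B > C > D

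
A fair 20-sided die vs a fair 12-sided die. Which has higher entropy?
20-sided die

Both are uniform distributions; for uniform over n outcomes, H = log₂(n). H(20-sided) = log₂(20) = 4.322 bits and H(12-sided) = log₂(12) = 3.585 bits. More outcomes in a uniform distribution means higher entropy.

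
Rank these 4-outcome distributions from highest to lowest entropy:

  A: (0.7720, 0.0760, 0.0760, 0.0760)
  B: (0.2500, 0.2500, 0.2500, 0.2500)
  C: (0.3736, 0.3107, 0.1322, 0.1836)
B > C > A

Key insight: Entropy is maximized by uniform distributions and minimized by concentrated distributions.

- Uniform distributions have maximum entropy log₂(4) = 2.0000 bits
- The more "peaked" or concentrated a distribution, the lower its entropy

Entropies:
  H(A) = 1.1359 bits
  H(B) = 2.0000 bits
  H(C) = 1.8894 bits

Ranking: B > C > A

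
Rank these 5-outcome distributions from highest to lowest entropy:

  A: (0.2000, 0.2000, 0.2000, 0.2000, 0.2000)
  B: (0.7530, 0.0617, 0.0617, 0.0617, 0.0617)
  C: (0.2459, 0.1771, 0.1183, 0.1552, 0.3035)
A > C > B

Key insight: Entropy is maximized by uniform distributions and minimized by concentrated distributions.

- Uniform distributions have maximum entropy log₂(5) = 2.3219 bits
- The more "peaked" or concentrated a distribution, the lower its entropy

Entropies:
  H(A) = 2.3219 bits
  H(B) = 1.3005 bits
  H(C) = 2.2435 bits

Ranking: A > C > B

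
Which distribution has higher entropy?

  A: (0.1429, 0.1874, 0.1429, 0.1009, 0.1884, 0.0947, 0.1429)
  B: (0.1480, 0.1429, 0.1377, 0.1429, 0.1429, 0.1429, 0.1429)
B

Both distributions are close to uniform, making this a harder comparison.

H(A) = 2.7655 bits
H(B) = 2.8071 bits

The distribution closer to uniform has higher entropy.
Answer: B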